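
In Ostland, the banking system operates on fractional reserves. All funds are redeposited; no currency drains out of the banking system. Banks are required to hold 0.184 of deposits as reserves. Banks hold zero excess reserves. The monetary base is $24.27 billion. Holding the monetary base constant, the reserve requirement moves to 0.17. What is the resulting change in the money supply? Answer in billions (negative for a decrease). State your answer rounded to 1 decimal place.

Initially m₁ = 1 / (0.184) ≈ 5.4348, so M₁ = 5.4348 × 24.27 ≈ 131.9026 billion.
After the change m₂ = 1 / (0.17) ≈ 5.8824, so M₂ = 5.8824 × 24.27 ≈ 142.7658 billion.
ΔM = M₂ − M₁ = 142.7658 − 131.9026 = 10.8632 billion.

$10.9 billion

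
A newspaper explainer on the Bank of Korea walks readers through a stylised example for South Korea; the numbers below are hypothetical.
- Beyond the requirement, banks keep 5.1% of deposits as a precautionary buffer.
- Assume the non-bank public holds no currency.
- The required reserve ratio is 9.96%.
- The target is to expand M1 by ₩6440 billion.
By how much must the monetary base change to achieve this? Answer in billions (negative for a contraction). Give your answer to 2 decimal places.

₩969.86 billion

The money multiplier is m = 1 / (rr + e) = 1 / (0.0996 + 0.051) ≈ 6.6401062.
ΔMB = ΔM / m = (+6440) / 6.6401062 ≈ 969.864 billion.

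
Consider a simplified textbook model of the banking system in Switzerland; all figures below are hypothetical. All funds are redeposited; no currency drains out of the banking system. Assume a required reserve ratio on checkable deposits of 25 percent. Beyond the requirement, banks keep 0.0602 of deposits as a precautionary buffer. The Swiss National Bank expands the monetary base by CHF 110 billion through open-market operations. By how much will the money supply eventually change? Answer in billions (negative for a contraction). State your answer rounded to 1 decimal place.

The money multiplier is m = 1 / (rr + e) = 1 / (0.25 + 0.0602) ≈ 3.22373.
The purchase adds 110 billion of base, so ΔM = m × ΔMB = 3.22373 × (+110) = 354.6103 billion.

CHF 354.6 billion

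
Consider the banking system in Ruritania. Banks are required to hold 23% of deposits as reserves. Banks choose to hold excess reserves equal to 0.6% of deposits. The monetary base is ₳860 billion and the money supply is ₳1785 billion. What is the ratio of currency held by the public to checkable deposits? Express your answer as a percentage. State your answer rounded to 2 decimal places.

Using m = M/MB = 1785/860 ≈ 2.075581. From m = (1 + c)/(c + rr + e), rearranging gives 1 + c = m·(c + rr + e), so c·(1 − m) = m·(rr + e) − 1.
Hence c = [m·(rr + e) − 1]/(1 − m) = [2.075581 × (0.23 + 0.006) − 1] / (1 − 2.075581) ≈ 0.474314.

47.43%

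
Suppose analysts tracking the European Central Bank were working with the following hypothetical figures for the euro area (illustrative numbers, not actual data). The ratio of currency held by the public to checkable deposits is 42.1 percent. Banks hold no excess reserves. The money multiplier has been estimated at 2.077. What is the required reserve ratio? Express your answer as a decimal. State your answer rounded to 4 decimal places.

0.2632

Using m = 2.077. Since m = (1 + c)/(c + rr + e), the denominator satisfies c + rr + e = (1 + c)/m = (1 + 0.421) / 2.077 ≈ 0.684160.
With c = 0.421 and e = 0, the required reserve ratio is 0.684160 − 0.421 − 0 = 0.26316.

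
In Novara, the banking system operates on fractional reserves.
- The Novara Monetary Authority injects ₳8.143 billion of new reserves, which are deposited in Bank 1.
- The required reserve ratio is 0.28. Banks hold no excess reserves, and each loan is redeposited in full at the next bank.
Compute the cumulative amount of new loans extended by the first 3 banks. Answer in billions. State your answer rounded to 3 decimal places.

Bank i lends (1 − rr)^i of the original deposit: Bank 1 lends 8.143·0.7200 ≈ 5.8630, Bank 2 lends 8.143·0.7200² ≈ 4.2213, and so on.
Summing a geometric series: total = 8.143·[0.7200·(1 − 0.7200^3) / (1 − 0.7200)] ≈ 13.1236 billion.

₳13.124 billion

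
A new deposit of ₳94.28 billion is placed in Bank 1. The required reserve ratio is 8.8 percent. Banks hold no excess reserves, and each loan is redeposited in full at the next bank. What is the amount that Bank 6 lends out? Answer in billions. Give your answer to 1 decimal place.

Each bank lends a fraction (1 − rr) = 0.9120 of the deposit it receives, so Bank 6 receives 94.28·0.9120^5 and lends 94.28·0.9120^6 ≈ 54.2486 billion.

₳54.2 billion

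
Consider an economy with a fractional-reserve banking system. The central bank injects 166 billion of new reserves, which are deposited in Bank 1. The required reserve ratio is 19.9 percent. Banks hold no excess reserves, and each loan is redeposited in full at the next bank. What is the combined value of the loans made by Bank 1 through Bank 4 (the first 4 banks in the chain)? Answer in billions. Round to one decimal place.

393.1 billion

Bank i lends (1 − rr)^i of the original deposit: Bank 1 lends 166·0.8010 = 132.9660, Bank 2 lends 166·0.8010² ≈ 106.5058, and so on.
Summing a geometric series: total = 166·[0.8010·(1 − 0.8010^4) / (1 − 0.8010)] ≈ 393.1171 billion.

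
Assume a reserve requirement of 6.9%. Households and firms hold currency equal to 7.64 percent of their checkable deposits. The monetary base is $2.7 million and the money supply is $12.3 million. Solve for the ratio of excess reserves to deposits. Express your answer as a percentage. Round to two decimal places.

9.09%

Using m = M/MB = 12.3/2.7 ≈ 4.555556. Since m = (1 + c)/(c + rr + e), the denominator satisfies c + rr + e = (1 + c)/m = (1 + 0.0764) / 4.555556 ≈ 0.236283.
With c = 0.0764 and rr = 0.069, the ratio of excess reserves to deposits is 0.236283 − 0.0764 − 0.069 = 0.090883.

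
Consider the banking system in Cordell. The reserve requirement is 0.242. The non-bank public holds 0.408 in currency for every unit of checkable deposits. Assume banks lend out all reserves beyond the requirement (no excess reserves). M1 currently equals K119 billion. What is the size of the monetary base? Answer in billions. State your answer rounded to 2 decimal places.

The money multiplier is m = (1 + c) / (rr + c) = (1 + 0.408) / (0.242 + 0.408) ≈ 2.166154.
MB = M / m = 119 / 2.166154 ≈ 54.9361 billion.

K54.94 billion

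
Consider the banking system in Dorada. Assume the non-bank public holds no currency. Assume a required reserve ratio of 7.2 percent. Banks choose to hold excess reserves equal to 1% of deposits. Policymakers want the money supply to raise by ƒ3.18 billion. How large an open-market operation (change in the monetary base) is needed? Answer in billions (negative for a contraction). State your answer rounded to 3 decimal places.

ƒ0.261 billion

The money multiplier is m = 1 / (rr + e) = 1 / (0.072 + 0.01) ≈ 12.19512.
ΔMB = ΔM / m = (+3.18) / 12.19512 ≈ 0.2608 billion.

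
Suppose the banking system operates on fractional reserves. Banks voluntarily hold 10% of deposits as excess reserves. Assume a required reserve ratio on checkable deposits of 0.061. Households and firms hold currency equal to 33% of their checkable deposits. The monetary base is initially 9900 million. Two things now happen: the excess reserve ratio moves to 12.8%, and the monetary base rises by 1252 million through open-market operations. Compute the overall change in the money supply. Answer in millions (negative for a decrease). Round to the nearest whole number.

Before: m₁ = (1 + 0.33) / (0.061 + 0.1 + 0.33) ≈ 2.708758, MB₁ = 9900, so M₁ = 2.708758 × 9900 = 26816.7042 million.
After: m₂ = (1 + 0.33) / (0.061 + 0.128 + 0.33) ≈ 2.562620, MB₂ = 9900 + 1252 = 11152, so M₂ = 2.562620 × 11152 ≈ 28578.3382 million.
ΔM = M₂ − M₁ = 28578.3382 − 26816.7042 = 1761.634 million.

1762 million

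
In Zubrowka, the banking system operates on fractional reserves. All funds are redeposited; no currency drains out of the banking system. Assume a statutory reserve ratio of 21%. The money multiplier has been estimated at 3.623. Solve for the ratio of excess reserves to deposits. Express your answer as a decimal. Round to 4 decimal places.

0.0660

Using m = 3.623. Since m = (1 + c)/(c + rr + e), the denominator satisfies c + rr + e = (1 + c)/m = (1 + 0) / 3.623 ≈ 0.276014.
With c = 0 and rr = 0.21, the ratio of excess reserves to deposits is 0.276014 − 0 − 0.21 = 0.066014.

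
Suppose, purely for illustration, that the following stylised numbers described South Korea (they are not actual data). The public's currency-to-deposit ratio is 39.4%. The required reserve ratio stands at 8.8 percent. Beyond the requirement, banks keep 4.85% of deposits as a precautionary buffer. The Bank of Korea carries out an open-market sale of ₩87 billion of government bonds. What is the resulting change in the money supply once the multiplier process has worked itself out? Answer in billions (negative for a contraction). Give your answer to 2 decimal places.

The money multiplier is m = (1 + c) / (rr + e + c) = (1 + 0.394) / (0.088 + 0.0485 + 0.394) ≈ 2.62771.
The sale removes 87 billion of base, so ΔM = m × ΔMB = 2.62771 × (−87) ≈ -228.6108 billion.

-228.61 billion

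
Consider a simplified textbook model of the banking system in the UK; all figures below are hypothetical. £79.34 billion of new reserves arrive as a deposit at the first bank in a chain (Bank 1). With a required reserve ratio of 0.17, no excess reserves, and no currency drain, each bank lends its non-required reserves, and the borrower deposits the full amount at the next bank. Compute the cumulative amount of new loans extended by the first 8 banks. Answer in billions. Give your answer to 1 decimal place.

£300.1 billion

Bank i lends (1 − rr)^i of the original deposit: Bank 1 lends 79.34·0.8300 = 65.8522, Bank 2 lends 79.34·0.8300² ≈ 54.6573, and so on.
Summing a geometric series: total = 79.34·[0.8300·(1 − 0.8300^8) / (1 − 0.8300)] ≈ 300.1198 billion.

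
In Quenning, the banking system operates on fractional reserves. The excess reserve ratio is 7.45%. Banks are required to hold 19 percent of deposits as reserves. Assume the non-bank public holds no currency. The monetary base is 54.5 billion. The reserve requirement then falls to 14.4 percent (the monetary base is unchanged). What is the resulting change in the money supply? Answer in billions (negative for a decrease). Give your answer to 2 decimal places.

43.38 billion

Initially m₁ = 1 / (0.19 + 0.0745) ≈ 3.78072, so M₁ = 3.78072 × 54.5 ≈ 206.0492 billion.
After the change m₂ = 1 / (0.144 + 0.0745) ≈ 4.57666, so M₂ = 4.57666 × 54.5 ≈ 249.428 billion.
ΔM = M₂ − M₁ = 249.428 − 206.0492 = 43.3788 billion.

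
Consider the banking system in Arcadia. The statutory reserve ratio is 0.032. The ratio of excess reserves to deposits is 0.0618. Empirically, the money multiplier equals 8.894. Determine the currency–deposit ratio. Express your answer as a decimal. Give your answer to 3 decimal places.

Using m = 8.894. From m = (1 + c)/(c + rr + e), rearranging gives 1 + c = m·(c + rr + e), so c·(1 − m) = m·(rr + e) − 1.
Hence c = [m·(rr + e) − 1]/(1 − m) = [8.894 × (0.032 + 0.0618) − 1] / (1 − 8.894) ≈ 0.020996.

0.021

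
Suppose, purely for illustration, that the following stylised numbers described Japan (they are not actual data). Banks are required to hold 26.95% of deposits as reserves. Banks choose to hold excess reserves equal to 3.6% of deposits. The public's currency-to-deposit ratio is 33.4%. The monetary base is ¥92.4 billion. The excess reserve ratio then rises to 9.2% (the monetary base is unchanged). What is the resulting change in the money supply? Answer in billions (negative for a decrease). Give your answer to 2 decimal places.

Initially m₁ = (1 + 0.334) / (0.2695 + 0.036 + 0.334) ≈ 2.08600, so M₁ = 2.08600 × 92.4 = 192.7464 billion.
After the change m₂ = (1 + 0.334) / (0.2695 + 0.092 + 0.334) ≈ 1.91804, so M₂ = 1.91804 × 92.4 ≈ 177.2269 billion.
ΔM = M₂ − M₁ = 177.2269 − 192.7464 = -15.5195 billion.

-15.52 billion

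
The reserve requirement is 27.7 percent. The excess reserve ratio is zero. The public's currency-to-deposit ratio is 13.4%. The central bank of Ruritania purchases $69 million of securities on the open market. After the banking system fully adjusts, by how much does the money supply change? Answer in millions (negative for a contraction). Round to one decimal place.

The money multiplier is m = (1 + c) / (rr + c) = (1 + 0.134) / (0.277 + 0.134) ≈ 2.7591.
The purchase adds 69 million of base, so ΔM = m × ΔMB = 2.7591 × (+69) = 190.3779 million.

$190.4 million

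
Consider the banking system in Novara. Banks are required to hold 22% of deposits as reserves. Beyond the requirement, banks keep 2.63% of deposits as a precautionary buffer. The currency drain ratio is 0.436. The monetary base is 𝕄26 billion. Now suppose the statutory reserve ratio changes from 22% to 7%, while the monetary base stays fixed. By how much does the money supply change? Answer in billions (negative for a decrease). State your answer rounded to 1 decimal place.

Initially m₁ = (1 + 0.436) / (0.22 + 0.0263 + 0.436) ≈ 2.1046, so M₁ = 2.1046 × 26 = 54.7196 billion.
After the change m₂ = (1 + 0.436) / (0.07 + 0.0263 + 0.436) ≈ 2.6977, so M₂ = 2.6977 × 26 = 70.1402 billion.
ΔM = M₂ − M₁ = 70.1402 − 54.7196 = 15.4206 billion.

𝕄15.4 billion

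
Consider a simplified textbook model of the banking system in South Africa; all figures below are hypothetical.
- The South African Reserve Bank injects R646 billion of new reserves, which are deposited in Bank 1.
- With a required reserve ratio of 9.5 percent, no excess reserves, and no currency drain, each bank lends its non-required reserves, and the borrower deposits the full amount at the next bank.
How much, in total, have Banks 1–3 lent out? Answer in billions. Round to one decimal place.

Bank i lends (1 − rr)^i of the original deposit: Bank 1 lends 646·0.9050 = 584.6300, Bank 2 lends 646·0.9050² ≈ 529.0901, and so on.
Summing a geometric series: total = 646·[0.9050·(1 − 0.9050^3) / (1 − 0.9050)] ≈ 1592.5467 billion.

R1592.5 billion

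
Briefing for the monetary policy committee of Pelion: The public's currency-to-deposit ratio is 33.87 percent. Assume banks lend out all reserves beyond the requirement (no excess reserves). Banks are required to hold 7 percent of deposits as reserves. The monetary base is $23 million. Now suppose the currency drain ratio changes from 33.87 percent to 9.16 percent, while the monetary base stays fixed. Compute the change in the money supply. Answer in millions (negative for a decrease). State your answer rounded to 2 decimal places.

Initially m₁ = (1 + 0.3387) / (0.07 + 0.3387) ≈ 3.27551, so M₁ = 3.27551 × 23 ≈ 75.3367 million.
After the change m₂ = (1 + 0.0916) / (0.07 + 0.0916) ≈ 6.75495, so M₂ = 6.75495 × 23 ≈ 155.3639 million.
ΔM = M₂ − M₁ = 155.3639 − 75.3367 = 80.0272 million.

$80.03 million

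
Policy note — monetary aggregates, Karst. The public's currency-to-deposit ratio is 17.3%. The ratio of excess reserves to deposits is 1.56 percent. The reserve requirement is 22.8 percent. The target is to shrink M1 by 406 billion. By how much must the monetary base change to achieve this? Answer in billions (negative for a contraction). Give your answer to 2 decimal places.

The money multiplier is m = (1 + c) / (rr + e + c) = (1 + 0.173) / (0.228 + 0.0156 + 0.173) ≈ 2.815651.
ΔMB = ΔM / m = (−406) / 2.815651 ≈ -144.194 billion.

-144.19 billion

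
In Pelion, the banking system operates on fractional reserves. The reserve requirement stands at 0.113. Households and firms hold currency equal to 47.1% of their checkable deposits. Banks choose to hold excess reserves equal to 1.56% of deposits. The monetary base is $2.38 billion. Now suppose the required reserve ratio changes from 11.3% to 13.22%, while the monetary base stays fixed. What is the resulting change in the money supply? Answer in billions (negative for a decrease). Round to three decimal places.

-0.181 billion

Initially m₁ = (1 + 0.471) / (0.113 + 0.0156 + 0.471) ≈ 2.45330, so M₁ = 2.45330 × 2.38 ≈ 5.8389 billion.
After the change m₂ = (1 + 0.471) / (0.1322 + 0.0156 + 0.471) ≈ 2.37718, so M₂ = 2.37718 × 2.38 ≈ 5.6577 billion.
ΔM = M₂ − M₁ = 5.6577 − 5.8389 = -0.1812 billion.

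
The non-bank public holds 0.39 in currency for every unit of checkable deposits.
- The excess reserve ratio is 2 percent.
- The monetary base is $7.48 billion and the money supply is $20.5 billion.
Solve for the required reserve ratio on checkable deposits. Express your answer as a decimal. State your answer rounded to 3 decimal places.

0.097

Using m = M/MB = 20.5/7.48 ≈ 2.740642. Since m = (1 + c)/(c + rr + e), the denominator satisfies c + rr + e = (1 + c)/m = (1 + 0.39) / 2.740642 ≈ 0.507180.
With c = 0.39 and e = 0.02, the required reserve ratio on checkable deposits is 0.507180 − 0.39 − 0.02 = 0.09718.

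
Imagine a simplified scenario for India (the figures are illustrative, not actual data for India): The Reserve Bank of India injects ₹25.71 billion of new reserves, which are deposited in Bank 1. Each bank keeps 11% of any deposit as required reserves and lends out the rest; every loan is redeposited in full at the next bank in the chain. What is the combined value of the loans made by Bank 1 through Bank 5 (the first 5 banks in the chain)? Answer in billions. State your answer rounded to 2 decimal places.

₹91.86 billion

Bank i lends (1 − rr)^i of the original deposit: Bank 1 lends 25.71·0.8900 = 22.8819, Bank 2 lends 25.71·0.8900² ≈ 20.3649, and so on.
Summing a geometric series: total = 25.71·[0.8900·(1 − 0.8900^5) / (1 − 0.8900)] ≈ 91.8592 billion.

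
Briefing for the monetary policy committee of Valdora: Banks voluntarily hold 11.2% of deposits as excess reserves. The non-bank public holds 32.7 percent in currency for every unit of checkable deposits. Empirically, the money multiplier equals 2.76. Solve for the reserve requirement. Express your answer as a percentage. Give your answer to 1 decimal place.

Using m = 2.76. Since m = (1 + c)/(c + rr + e), the denominator satisfies c + rr + e = (1 + c)/m = (1 + 0.327) / 2.76 ≈ 0.480797.
With c = 0.327 and e = 0.112, the reserve requirement is 0.480797 − 0.327 − 0.112 = 0.041797.

4.2%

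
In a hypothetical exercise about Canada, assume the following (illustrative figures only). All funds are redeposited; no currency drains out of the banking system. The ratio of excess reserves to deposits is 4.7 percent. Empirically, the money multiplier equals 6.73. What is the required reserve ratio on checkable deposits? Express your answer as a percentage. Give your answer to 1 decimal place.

10.2%

Using m = 6.73. Since m = (1 + c)/(c + rr + e), the denominator satisfies c + rr + e = (1 + c)/m = (1 + 0) / 6.73 ≈ 0.148588.
With c = 0 and e = 0.047, the required reserve ratio on checkable deposits is 0.148588 − 0 − 0.047 = 0.101588.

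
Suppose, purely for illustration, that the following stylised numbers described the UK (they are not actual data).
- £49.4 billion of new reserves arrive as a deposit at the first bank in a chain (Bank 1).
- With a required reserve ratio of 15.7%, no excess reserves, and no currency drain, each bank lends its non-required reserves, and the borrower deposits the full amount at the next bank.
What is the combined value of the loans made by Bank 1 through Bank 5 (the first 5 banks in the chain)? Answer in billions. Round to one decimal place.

Bank i lends (1 − rr)^i of the original deposit: Bank 1 lends 49.4·0.8430 = 41.6442, Bank 2 lends 49.4·0.8430² ≈ 35.1061, and so on.
Summing a geometric series: total = 49.4·[0.8430·(1 − 0.8430^5) / (1 − 0.8430)] ≈ 152.3240 billion.

£152.3 billion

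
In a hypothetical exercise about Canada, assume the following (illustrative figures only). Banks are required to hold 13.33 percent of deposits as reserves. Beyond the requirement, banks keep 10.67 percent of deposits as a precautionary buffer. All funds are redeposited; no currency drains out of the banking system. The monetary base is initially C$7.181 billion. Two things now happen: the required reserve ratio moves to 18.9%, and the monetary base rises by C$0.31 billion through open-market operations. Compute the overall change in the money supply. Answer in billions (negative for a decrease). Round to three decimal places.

-4.588 billion

Before: m₁ = 1 / (0.1333 + 0.1067) ≈ 4.16667, MB₁ = 7.181, so M₁ = 4.16667 × 7.181 ≈ 29.9209 billion.
After: m₂ = 1 / (0.189 + 0.1067) ≈ 3.38181, MB₂ = 7.181 + 0.31 = 7.491, so M₂ = 3.38181 × 7.491 ≈ 25.3331 billion.
ΔM = M₂ − M₁ = 25.3331 − 29.9209 = -4.5878 billion.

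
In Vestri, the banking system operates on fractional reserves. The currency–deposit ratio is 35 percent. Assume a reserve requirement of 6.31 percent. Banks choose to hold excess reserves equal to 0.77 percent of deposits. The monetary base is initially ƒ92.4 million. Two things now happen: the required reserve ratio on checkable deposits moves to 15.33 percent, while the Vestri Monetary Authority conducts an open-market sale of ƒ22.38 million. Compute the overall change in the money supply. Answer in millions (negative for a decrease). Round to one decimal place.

Before: m₁ = (1 + 0.35) / (0.0631 + 0.0077 + 0.35) ≈ 3.2082, MB₁ = 92.4, so M₁ = 3.2082 × 92.4 ≈ 296.4377 million.
After: m₂ = (1 + 0.35) / (0.1533 + 0.0077 + 0.35) ≈ 2.6419, MB₂ = 92.4 − 22.38 = 70.02, so M₂ = 2.6419 × 70.02 ≈ 184.9858 million.
ΔM = M₂ − M₁ = 184.9858 − 296.4377 = -111.4519 million.

-111.5 million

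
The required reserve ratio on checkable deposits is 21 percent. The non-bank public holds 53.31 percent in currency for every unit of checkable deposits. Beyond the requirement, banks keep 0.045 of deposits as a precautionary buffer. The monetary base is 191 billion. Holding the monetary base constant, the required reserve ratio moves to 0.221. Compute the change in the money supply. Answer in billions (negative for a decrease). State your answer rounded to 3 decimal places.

-5.115 billion

Initially m₁ = (1 + 0.5331) / (0.21 + 0.045 + 0.5331) ≈ 1.9453115, so M₁ = 1.9453115 × 191 ≈ 371.5545 billion.
After the change m₂ = (1 + 0.5331) / (0.221 + 0.045 + 0.5331) ≈ 1.9185334, so M₂ = 1.9185334 × 191 ≈ 366.4399 billion.
ΔM = M₂ − M₁ = 366.4399 − 371.5545 = -5.1146 billion.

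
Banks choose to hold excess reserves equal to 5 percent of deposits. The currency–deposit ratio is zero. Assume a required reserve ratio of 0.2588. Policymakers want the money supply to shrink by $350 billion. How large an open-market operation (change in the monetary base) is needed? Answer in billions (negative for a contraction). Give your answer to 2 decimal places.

-108.08 billion

The money multiplier is m = 1 / (rr + e) = 1 / (0.2588 + 0.05) ≈ 3.238342.
ΔMB = ΔM / m = (−350) / 3.238342 ≈ -108.08 billion.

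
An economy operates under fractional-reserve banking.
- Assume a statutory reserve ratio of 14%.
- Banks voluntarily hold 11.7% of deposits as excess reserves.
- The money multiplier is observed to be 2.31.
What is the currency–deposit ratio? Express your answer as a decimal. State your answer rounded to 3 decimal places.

Using m = 2.31. From m = (1 + c)/(c + rr + e), rearranging gives 1 + c = m·(c + rr + e), so c·(1 − m) = m·(rr + e) − 1.
Hence c = [m·(rr + e) − 1]/(1 − m) = [2.31 × (0.14 + 0.117) − 1] / (1 − 2.31) ≈ 0.310176.

0.310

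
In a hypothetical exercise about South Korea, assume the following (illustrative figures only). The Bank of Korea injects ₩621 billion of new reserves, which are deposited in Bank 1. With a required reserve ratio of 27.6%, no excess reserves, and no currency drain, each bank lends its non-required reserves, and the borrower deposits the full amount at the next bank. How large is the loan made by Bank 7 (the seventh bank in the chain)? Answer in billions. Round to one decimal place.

Each bank lends a fraction (1 − rr) = 0.7240 of the deposit it receives, so Bank 7 receives 621·0.7240^6 and lends 621·0.7240^7 ≈ 64.7532 billion.

₩64.8 billion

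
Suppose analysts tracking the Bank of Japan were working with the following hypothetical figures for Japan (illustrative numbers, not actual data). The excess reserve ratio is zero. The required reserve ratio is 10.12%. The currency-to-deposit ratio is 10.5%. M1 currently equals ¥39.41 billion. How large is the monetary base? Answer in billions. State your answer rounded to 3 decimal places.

¥7.354 billion

The money multiplier is m = (1 + c) / (rr + c) = (1 + 0.105) / (0.1012 + 0.105) ≈ 5.358875.
MB = M / m = 39.41 / 5.358875 ≈ 7.3542 billion.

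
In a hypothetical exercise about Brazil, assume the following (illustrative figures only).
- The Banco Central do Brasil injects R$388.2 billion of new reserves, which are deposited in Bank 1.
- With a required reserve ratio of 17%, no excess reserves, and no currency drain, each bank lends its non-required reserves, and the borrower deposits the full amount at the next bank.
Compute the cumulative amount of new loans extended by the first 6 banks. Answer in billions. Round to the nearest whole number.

R$1276 billion

Bank i lends (1 − rr)^i of the original deposit: Bank 1 lends 388.2·0.8300 = 322.2060, Bank 2 lends 388.2·0.8300² ≈ 267.4310, and so on.
Summing a geometric series: total = 388.2·[0.8300·(1 − 0.8300^6) / (1 − 0.8300)] ≈ 1275.6697 billion.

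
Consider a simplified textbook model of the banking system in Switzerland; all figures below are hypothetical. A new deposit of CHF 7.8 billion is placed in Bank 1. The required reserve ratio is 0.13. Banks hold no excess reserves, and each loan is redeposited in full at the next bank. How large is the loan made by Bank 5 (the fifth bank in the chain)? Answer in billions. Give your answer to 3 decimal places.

CHF 3.888 billion

Each bank lends a fraction (1 − rr) = 0.8700 of the deposit it receives, so Bank 5 receives 7.8·0.8700^4 and lends 7.8·0.8700^5 ≈ 3.8877 billion.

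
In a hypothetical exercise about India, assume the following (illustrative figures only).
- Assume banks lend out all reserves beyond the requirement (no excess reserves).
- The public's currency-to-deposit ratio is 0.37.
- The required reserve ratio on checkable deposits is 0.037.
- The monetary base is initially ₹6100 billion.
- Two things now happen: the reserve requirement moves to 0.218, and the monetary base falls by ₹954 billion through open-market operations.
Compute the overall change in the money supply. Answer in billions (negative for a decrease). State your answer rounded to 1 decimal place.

-8543.3 billion

Before: m₁ = (1 + 0.37) / (0.037 + 0.37) ≈ 3.366093, MB₁ = 6100, so M₁ = 3.366093 × 6100 = 20533.1673 billion.
After: m₂ = (1 + 0.37) / (0.218 + 0.37) ≈ 2.329932, MB₂ = 6100 − 954 = 5146, so M₂ = 2.329932 × 5146 ≈ 11989.8301 billion.
ΔM = M₂ − M₁ = 11989.8301 − 20533.1673 = -8543.3372 billion.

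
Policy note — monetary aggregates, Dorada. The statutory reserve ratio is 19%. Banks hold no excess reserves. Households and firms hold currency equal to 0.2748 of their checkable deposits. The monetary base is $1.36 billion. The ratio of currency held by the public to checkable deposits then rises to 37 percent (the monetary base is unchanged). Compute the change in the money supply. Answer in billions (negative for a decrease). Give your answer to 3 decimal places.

Initially m₁ = (1 + 0.2748) / (0.19 + 0.2748) ≈ 2.74269, so M₁ = 2.74269 × 1.36 ≈ 3.7301 billion.
After the change m₂ = (1 + 0.37) / (0.19 + 0.37) ≈ 2.44643, so M₂ = 2.44643 × 1.36 ≈ 3.3271 billion.
ΔM = M₂ − M₁ = 3.3271 − 3.7301 = -0.403 billion.

-0.403 billion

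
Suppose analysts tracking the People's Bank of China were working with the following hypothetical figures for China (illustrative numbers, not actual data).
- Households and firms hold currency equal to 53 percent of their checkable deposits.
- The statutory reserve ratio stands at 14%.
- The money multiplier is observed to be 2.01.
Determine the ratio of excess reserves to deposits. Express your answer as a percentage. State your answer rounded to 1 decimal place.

9.1%

Using m = 2.01. Since m = (1 + c)/(c + rr + e), the denominator satisfies c + rr + e = (1 + c)/m = (1 + 0.53) / 2.01 ≈ 0.761194.
With c = 0.53 and rr = 0.14, the ratio of excess reserves to deposits is 0.761194 − 0.53 − 0.14 = 0.091194.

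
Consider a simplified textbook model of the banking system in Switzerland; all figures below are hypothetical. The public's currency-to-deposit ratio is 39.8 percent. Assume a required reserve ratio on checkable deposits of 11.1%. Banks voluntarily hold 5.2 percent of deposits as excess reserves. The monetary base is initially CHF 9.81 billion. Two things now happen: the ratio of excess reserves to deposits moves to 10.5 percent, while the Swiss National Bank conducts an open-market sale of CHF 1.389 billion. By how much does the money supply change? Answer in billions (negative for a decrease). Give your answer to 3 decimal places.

Before: m₁ = (1 + 0.398) / (0.111 + 0.052 + 0.398) ≈ 2.49198, MB₁ = 9.81, so M₁ = 2.49198 × 9.81 ≈ 24.4463 billion.
After: m₂ = (1 + 0.398) / (0.111 + 0.105 + 0.398) ≈ 2.27687, MB₂ = 9.81 − 1.389 = 8.421, so M₂ = 2.27687 × 8.421 ≈ 19.1735 billion.
ΔM = M₂ − M₁ = 19.1735 − 24.4463 = -5.2728 billion.

-5.273 billion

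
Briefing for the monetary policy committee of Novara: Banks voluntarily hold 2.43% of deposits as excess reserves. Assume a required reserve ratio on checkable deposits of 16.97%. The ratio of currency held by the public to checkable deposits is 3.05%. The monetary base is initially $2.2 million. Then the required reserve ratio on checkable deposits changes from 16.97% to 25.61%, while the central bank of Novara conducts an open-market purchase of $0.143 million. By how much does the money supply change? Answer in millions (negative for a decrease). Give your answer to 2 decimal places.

-2.33 million

Before: m₁ = (1 + 0.0305) / (0.1697 + 0.0243 + 0.0305) ≈ 4.5902, MB₁ = 2.2, so M₁ = 4.5902 × 2.2 ≈ 10.0984 million.
After: m₂ = (1 + 0.0305) / (0.2561 + 0.0243 + 0.0305) ≈ 3.3146, MB₂ = 2.2 + 0.143 = 2.343, so M₂ = 3.3146 × 2.343 ≈ 7.7661 million.
ΔM = M₂ − M₁ = 7.7661 − 10.0984 = -2.3323 million.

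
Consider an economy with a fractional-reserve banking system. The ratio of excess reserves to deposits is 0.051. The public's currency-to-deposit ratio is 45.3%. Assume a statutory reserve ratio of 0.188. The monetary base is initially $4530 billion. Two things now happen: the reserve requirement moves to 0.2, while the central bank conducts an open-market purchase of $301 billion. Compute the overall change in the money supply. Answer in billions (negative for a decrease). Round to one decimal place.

$459.1 billion

Before: m₁ = (1 + 0.453) / (0.188 + 0.051 + 0.453) ≈ 2.099711, MB₁ = 4530, so M₁ = 2.099711 × 4530 ≈ 9511.6908 billion.
After: m₂ = (1 + 0.453) / (0.2 + 0.051 + 0.453) ≈ 2.063920, MB₂ = 4530 + 301 = 4831, so M₂ = 2.063920 × 4831 ≈ 9970.7975 billion.
ΔM = M₂ − M₁ = 9970.7975 − 9511.6908 = 459.1067 billion.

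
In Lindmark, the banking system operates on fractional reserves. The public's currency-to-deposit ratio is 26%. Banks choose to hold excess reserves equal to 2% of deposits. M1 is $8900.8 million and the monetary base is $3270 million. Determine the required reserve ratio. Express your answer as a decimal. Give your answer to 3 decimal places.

0.183

Using m = M/MB = 8900.8/3270 ≈ 2.721957. Since m = (1 + c)/(c + rr + e), the denominator satisfies c + rr + e = (1 + c)/m = (1 + 0.26) / 2.721957 ≈ 0.462902.
With c = 0.26 and e = 0.02, the required reserve ratio is 0.462902 − 0.26 − 0.02 = 0.182902.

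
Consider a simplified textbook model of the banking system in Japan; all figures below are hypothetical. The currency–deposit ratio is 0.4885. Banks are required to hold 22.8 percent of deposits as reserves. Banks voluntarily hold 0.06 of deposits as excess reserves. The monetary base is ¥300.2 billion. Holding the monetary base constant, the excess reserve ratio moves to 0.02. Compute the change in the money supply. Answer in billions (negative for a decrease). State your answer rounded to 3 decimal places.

Initially m₁ = (1 + 0.4885) / (0.228 + 0.06 + 0.4885) ≈ 1.9169350, so M₁ = 1.9169350 × 300.2 ≈ 575.4639 billion.
After the change m₂ = (1 + 0.4885) / (0.228 + 0.02 + 0.4885) ≈ 2.0210455, so M₂ = 2.0210455 × 300.2 ≈ 606.7179 billion.
ΔM = M₂ − M₁ = 606.7179 − 575.4639 = 31.254 billion.

¥31.254 billion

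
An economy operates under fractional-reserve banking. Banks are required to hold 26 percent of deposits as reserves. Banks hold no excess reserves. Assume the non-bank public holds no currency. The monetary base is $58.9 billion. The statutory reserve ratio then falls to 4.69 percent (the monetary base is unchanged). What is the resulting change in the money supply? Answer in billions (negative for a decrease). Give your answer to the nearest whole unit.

Initially m₁ = 1 / (0.26) ≈ 3.8462, so M₁ = 3.8462 × 58.9 ≈ 226.5412 billion.
After the change m₂ = 1 / (0.0469) ≈ 21.3220, so M₂ = 21.3220 × 58.9 = 1255.8658 billion.
ΔM = M₂ − M₁ = 1255.8658 − 226.5412 = 1029.3246 billion.

$1029 billion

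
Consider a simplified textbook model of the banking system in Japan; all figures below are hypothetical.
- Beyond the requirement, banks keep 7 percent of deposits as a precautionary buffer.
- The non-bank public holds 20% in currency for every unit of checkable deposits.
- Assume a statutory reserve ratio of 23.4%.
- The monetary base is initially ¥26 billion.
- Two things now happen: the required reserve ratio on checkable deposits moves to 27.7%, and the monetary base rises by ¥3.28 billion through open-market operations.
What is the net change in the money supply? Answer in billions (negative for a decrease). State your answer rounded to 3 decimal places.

Before: m₁ = (1 + 0.2) / (0.234 + 0.07 + 0.2) ≈ 2.380952, MB₁ = 26, so M₁ = 2.380952 × 26 ≈ 61.9048 billion.
After: m₂ = (1 + 0.2) / (0.277 + 0.07 + 0.2) ≈ 2.193784, MB₂ = 26 + 3.28 = 29.28, so M₂ = 2.193784 × 29.28 ≈ 64.234 billion.
ΔM = M₂ − M₁ = 64.234 − 61.9048 = 2.3292 billion.

¥2.329 billion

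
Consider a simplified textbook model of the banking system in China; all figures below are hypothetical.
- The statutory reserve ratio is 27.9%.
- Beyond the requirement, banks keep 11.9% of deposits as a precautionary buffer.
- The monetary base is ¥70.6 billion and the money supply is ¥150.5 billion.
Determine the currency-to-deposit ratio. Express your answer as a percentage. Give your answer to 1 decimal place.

Using m = M/MB = 150.5/70.6 ≈ 2.131728. From m = (1 + c)/(c + rr + e), rearranging gives 1 + c = m·(c + rr + e), so c·(1 − m) = m·(rr + e) − 1.
Hence c = [m·(rr + e) − 1]/(1 − m) = [2.131728 × (0.279 + 0.119) − 1] / (1 − 2.131728) ≈ 0.133930.

13.4%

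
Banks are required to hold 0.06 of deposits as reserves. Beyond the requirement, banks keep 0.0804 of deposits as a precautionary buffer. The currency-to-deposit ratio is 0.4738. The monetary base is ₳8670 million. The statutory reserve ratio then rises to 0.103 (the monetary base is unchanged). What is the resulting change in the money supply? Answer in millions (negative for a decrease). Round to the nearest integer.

-1361 million

Initially m₁ = (1 + 0.4738) / (0.06 + 0.0804 + 0.4738) ≈ 2.39954, so M₁ = 2.39954 × 8670 = 20804.0118 million.
After the change m₂ = (1 + 0.4738) / (0.103 + 0.0804 + 0.4738) ≈ 2.24254, so M₂ = 2.24254 × 8670 = 19442.8218 million.
ΔM = M₂ − M₁ = 19442.8218 − 20804.0118 = -1361.19 million.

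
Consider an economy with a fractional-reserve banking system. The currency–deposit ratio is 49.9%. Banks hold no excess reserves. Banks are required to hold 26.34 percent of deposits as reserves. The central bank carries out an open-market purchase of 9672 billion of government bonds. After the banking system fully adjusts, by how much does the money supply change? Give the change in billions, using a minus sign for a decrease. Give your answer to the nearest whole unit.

The money multiplier is m = (1 + c) / (rr + c) = (1 + 0.499) / (0.2634 + 0.499) ≈ 1.96616.
The purchase adds 9672 billion of base, so ΔM = m × ΔMB = 1.96616 × (+9672) ≈ 19016.6995 billion.

19017 billion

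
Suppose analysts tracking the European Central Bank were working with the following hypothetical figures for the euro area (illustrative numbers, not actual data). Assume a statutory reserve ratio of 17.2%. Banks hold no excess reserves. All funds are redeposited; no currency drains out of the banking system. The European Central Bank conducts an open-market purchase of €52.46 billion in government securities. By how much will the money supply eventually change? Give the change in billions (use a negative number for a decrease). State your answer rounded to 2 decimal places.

The simple money multiplier is m = 1/rr = 1/0.172 ≈ 5.81395.
An open-market purchase increases the monetary base by 52.46 billion, so ΔM = m × ΔMB = 5.81395 × 52.46 ≈ 304.9998 billion.

€305.00 billion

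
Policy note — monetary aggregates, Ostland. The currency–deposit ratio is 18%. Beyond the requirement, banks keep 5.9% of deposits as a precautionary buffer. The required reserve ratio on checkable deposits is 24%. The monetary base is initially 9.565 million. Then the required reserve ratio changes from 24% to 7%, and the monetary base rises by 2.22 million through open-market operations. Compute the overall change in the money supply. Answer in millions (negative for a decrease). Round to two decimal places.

21.44 million

Before: m₁ = (1 + 0.18) / (0.24 + 0.059 + 0.18) ≈ 2.46347, MB₁ = 9.565, so M₁ = 2.46347 × 9.565 ≈ 23.5631 million.
After: m₂ = (1 + 0.18) / (0.07 + 0.059 + 0.18) ≈ 3.81877, MB₂ = 9.565 + 2.22 = 11.785, so M₂ = 3.81877 × 11.785 ≈ 45.0042 million.
ΔM = M₂ − M₁ = 45.0042 − 23.5631 = 21.4411 million.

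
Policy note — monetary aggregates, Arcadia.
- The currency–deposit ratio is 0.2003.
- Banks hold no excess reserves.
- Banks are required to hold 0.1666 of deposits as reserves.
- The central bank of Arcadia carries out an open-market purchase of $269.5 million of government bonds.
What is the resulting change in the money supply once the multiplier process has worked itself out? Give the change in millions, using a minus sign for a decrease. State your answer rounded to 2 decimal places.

$881.66 million

The money multiplier is m = (1 + c) / (rr + c) = (1 + 0.2003) / (0.1666 + 0.2003) ≈ 3.271464.
The purchase adds 269.5 million of base, so ΔM = m × ΔMB = 3.271464 × (+269.5) ≈ 881.6595 million.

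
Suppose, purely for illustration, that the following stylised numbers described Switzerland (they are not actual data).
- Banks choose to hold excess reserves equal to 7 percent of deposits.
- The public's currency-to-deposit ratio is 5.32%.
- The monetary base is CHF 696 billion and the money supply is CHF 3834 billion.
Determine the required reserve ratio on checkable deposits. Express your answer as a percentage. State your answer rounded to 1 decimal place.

Using m = M/MB = 3834/696 ≈ 5.508621. Since m = (1 + c)/(c + rr + e), the denominator satisfies c + rr + e = (1 + c)/m = (1 + 0.0532) / 5.508621 ≈ 0.191191.
With c = 0.0532 and e = 0.07, the required reserve ratio on checkable deposits is 0.191191 − 0.0532 − 0.07 = 0.067991.

6.8%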